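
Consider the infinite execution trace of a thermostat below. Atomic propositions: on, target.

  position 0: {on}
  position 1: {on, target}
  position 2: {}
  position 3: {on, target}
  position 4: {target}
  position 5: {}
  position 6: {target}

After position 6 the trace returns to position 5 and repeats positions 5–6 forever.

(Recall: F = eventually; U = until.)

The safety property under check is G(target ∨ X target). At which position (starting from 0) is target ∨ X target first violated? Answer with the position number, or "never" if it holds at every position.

never

target ∨ X target holds at every position 0..6, and those are all the positions the trace ever visits, so the invariant G(target ∨ X target) is never violated.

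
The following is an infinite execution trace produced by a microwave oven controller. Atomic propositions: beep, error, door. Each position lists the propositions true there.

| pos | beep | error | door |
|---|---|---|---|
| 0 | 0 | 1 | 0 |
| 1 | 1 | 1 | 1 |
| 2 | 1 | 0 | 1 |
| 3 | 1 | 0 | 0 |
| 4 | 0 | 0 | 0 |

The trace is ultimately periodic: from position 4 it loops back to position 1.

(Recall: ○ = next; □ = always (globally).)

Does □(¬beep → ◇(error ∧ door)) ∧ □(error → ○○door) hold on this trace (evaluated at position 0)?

No

¬beep → ◇(error ∧ door) holds at every position 0..4, and those are all positions ever visited, so □(¬beep → ◇(error ∧ door)) holds.
Positions where ¬beep holds: 0, 4.
Check ◇(error ∧ door) at each: 0→ok, 4→ok.
error → ○○door must hold at every position from 0 onward. It fails at position 1, so □(error → ○○door) is false.
Positions where error holds: 0, 1.
Check ○○door at each: 0→ok, 1→fails.
At position 0: □(¬beep → ◇(error ∧ door)) is true; □(error → ○○door) is false; so □(¬beep → ◇(error ∧ door)) ∧ □(error → ○○door) is false.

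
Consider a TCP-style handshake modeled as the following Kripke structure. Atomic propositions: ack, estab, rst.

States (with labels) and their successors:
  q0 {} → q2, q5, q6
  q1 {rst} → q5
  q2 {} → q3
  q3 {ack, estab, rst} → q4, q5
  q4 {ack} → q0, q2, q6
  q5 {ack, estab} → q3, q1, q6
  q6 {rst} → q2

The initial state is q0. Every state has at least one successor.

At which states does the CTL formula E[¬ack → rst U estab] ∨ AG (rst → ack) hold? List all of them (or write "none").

States satisfying ¬ack → rst: {q1, q3, q4, q5, q6}.
States satisfying estab: {q3, q5}.
States satisfying E[¬ack → rst U estab]: {q1, q3, q5}.
States satisfying rst → ack: {q0, q2, q3, q4, q5}.
States satisfying AG (rst → ack): ∅.
States satisfying E[¬ack → rst U estab] ∨ AG (rst → ack): {q1, q3, q5}.

{q1, q3, q5}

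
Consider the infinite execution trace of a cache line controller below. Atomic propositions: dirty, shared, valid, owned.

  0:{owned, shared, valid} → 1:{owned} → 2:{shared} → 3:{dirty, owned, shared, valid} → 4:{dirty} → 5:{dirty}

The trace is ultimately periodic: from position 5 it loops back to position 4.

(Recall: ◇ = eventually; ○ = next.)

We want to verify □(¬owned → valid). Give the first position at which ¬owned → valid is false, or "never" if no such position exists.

2

Check ¬owned → valid at each position in order: 0 ✓, 1 ✓.
At position 2 the labels are {shared}, so ¬owned → valid is false there. This is the first violation.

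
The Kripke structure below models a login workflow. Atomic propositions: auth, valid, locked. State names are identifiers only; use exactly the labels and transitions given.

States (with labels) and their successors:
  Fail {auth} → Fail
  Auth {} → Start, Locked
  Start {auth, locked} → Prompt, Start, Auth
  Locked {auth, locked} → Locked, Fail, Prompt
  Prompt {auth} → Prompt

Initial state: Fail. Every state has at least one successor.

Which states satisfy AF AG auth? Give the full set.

States satisfying AG auth: {Fail, Locked, Prompt}.
States satisfying AF AG auth: {Fail, Locked, Prompt}.

{Fail, Locked, Prompt}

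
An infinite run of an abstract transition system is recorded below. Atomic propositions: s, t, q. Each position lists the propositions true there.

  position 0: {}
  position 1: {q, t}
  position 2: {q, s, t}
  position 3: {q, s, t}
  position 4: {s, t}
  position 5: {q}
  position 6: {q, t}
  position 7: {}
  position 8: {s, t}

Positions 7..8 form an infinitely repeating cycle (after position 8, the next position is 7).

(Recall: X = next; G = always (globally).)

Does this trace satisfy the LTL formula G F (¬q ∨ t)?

F (¬q ∨ t) holds at every position 0..8, and those are all positions ever visited, so G F (¬q ∨ t) holds.

Yes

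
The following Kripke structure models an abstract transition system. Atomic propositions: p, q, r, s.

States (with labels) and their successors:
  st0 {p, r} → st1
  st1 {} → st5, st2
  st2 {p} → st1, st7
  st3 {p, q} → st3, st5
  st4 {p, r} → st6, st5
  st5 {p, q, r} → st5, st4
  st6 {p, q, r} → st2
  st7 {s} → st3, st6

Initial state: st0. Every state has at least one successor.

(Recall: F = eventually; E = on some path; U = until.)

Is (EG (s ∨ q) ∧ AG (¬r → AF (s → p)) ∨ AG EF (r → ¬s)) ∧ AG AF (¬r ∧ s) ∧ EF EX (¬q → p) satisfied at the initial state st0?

Violated

States satisfying s ∨ q: {st3, st5, st6, st7}.
States satisfying EG (s ∨ q): {st3, st5, st7}.
States satisfying ¬r → AF (s → p): {st0, st1, st2, st3, st4, st5, st6, st7}.
States satisfying AG (¬r → AF (s → p)): {st0, st1, st2, st3, st4, st5, st6, st7}.
States satisfying EG (s ∨ q) ∧ AG (¬r → AF (s → p)): {st3, st5, st7}.
States satisfying EF (r → ¬s): {st0, st1, st2, st3, st4, st5, st6, st7}.
States satisfying AG EF (r → ¬s): {st0, st1, st2, st3, st4, st5, st6, st7}.
States satisfying EG (s ∨ q) ∧ AG (¬r → AF (s → p)) ∨ AG EF (r → ¬s): {st0, st1, st2, st3, st4, st5, st6, st7}.
States satisfying AF (¬r ∧ s): {st7}.
States satisfying AG AF (¬r ∧ s): ∅.
States satisfying EX (¬q → p): {st1, st3, st4, st5, st6, st7}.
States satisfying EF EX (¬q → p): {st0, st1, st2, st3, st4, st5, st6, st7}.
States satisfying AG AF (¬r ∧ s) ∧ EF EX (¬q → p): ∅.
States satisfying (EG (s ∨ q) ∧ AG (¬r → AF (s → p)) ∨ AG EF (r → ¬s)) ∧ AG AF (¬r ∧ s) ∧ EF EX (¬q → p): ∅.
st0 ∉ Sat((EG (s ∨ q) ∧ AG (¬r → AF (s → p)) ∨ AG EF (r → ¬s)) ∧ AG AF (¬r ∧ s) ∧ EF EX (¬q → p)).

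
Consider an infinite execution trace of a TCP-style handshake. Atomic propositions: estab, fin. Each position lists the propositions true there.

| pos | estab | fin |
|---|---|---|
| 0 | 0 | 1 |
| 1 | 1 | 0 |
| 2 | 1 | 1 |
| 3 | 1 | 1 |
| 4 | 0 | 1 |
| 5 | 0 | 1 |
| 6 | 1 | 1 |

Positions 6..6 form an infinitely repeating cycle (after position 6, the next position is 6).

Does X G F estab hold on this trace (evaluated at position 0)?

The position after 0 is 1; G F estab is true there.

Satisfied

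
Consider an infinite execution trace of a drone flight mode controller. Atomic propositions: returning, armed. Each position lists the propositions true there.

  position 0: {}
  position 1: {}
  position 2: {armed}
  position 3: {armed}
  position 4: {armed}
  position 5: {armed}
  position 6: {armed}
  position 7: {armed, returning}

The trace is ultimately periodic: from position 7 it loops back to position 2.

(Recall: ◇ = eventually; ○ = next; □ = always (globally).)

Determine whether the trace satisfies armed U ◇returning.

Walking from position 0: ◇returning first holds at position 0, and armed holds at every earlier position along the way, so armed U ◇returning holds.

Satisfied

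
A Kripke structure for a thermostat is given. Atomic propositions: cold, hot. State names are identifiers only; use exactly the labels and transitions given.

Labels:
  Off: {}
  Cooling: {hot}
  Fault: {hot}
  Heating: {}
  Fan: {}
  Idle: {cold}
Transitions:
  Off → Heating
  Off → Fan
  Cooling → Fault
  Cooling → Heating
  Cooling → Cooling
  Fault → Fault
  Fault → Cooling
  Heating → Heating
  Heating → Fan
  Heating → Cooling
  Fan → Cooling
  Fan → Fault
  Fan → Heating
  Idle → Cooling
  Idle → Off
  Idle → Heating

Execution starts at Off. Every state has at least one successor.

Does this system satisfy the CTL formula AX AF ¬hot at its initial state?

Yes

States satisfying AF ¬hot: {Off, Heating, Fan, Idle}.
States satisfying AX AF ¬hot: {Off}.
Off ∈ Sat(AX AF ¬hot).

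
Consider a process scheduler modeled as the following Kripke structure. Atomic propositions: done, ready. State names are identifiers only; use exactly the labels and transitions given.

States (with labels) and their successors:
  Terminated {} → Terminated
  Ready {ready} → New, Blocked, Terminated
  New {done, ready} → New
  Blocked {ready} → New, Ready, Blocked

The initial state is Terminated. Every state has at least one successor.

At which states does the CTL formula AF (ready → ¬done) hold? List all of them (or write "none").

{Terminated, Ready, Blocked}

States satisfying ready → ¬done: {Terminated, Ready, Blocked}.
States satisfying AF (ready → ¬done): {Terminated, Ready, Blocked}.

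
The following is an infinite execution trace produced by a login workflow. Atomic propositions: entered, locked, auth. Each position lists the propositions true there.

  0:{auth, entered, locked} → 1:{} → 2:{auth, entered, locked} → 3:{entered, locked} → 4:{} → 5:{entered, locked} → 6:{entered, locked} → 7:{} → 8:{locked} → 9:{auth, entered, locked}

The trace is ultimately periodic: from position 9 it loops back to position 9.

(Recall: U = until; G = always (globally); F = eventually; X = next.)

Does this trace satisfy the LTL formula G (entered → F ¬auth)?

Violated

entered → F ¬auth must hold at every position from 0 onward. It fails at position 9, so G (entered → F ¬auth) is false.
Positions where entered holds: 0, 2, 3, 5, 6, 9.
Check F ¬auth at each: 0→ok, 2→ok, 3→ok, 5→ok, 6→ok, 9→fails.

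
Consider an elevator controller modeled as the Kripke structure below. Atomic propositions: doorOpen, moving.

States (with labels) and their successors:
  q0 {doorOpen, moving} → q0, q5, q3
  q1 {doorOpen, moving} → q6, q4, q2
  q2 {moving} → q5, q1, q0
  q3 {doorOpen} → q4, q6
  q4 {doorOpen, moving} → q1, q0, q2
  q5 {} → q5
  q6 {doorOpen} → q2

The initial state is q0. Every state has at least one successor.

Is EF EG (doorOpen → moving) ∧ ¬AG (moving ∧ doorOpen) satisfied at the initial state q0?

States satisfying EG (doorOpen → moving): {q0, q1, q2, q4, q5}.
States satisfying EF EG (doorOpen → moving): {q0, q1, q2, q3, q4, q5, q6}.
States satisfying moving ∧ doorOpen: {q0, q1, q4}.
States satisfying AG (moving ∧ doorOpen): ∅.
States satisfying ¬AG (moving ∧ doorOpen): {q0, q1, q2, q3, q4, q5, q6}.
States satisfying EF EG (doorOpen → moving) ∧ ¬AG (moving ∧ doorOpen): {q0, q1, q2, q3, q4, q5, q6}.
q0 ∈ Sat(EF EG (doorOpen → moving) ∧ ¬AG (moving ∧ doorOpen)).

Satisfied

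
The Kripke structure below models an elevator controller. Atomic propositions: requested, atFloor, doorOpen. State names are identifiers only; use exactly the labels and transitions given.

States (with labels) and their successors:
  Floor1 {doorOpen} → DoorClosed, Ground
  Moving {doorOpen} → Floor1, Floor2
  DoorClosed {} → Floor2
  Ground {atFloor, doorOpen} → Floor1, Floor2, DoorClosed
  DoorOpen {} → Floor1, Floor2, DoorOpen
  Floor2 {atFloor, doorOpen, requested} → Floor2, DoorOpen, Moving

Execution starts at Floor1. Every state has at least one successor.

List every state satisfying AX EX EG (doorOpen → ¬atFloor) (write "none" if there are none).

States satisfying EX EG (doorOpen → ¬atFloor): {DoorOpen, Floor2}.
States satisfying AX EX EG (doorOpen → ¬atFloor): {DoorClosed}.

{DoorClosed}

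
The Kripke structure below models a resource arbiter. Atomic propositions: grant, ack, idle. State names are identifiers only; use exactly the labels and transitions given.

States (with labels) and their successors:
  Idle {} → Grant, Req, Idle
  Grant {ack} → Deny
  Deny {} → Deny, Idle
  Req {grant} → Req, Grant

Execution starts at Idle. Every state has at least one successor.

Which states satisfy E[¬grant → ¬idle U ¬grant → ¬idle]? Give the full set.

States satisfying ¬grant → ¬idle: {Idle, Grant, Deny, Req}.
States satisfying E[¬grant → ¬idle U ¬grant → ¬idle]: {Idle, Grant, Deny, Req}.

{Idle, Grant, Deny, Req}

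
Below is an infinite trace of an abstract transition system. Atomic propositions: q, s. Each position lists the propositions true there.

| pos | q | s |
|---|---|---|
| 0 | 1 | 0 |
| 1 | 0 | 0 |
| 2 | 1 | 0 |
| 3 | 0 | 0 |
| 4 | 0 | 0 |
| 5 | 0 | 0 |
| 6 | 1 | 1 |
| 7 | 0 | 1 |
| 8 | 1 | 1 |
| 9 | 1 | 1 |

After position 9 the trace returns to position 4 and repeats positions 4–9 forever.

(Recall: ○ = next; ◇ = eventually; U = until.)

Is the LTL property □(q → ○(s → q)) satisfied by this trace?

No

q → ○(s → q) must hold at every position from 0 onward. It fails at position 6, so □(q → ○(s → q)) is false.
Positions where q holds: 0, 2, 6, 8, 9.
Check ○(s → q) at each: 0→ok, 2→ok, 6→fails, 8→ok, 9→ok.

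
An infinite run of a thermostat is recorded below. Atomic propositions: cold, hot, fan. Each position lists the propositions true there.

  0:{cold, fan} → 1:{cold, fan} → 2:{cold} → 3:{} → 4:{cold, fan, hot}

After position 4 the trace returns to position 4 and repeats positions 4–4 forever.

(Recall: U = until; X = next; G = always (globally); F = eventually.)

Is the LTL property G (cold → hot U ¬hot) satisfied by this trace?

cold → hot U ¬hot must hold at every position from 0 onward. It fails at position 4, so G (cold → hot U ¬hot) is false.
Positions where cold holds: 0, 1, 2, 4.
Check hot U ¬hot at each: 0→ok, 1→ok, 2→ok, 4→fails.

Violated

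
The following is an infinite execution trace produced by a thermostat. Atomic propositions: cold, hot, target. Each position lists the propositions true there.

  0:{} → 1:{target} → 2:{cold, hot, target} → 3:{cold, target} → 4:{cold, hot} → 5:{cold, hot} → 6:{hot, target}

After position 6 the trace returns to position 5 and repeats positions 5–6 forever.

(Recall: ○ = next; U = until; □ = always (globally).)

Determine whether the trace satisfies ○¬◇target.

Does not hold

The position after 0 is 1; ¬◇target is false there.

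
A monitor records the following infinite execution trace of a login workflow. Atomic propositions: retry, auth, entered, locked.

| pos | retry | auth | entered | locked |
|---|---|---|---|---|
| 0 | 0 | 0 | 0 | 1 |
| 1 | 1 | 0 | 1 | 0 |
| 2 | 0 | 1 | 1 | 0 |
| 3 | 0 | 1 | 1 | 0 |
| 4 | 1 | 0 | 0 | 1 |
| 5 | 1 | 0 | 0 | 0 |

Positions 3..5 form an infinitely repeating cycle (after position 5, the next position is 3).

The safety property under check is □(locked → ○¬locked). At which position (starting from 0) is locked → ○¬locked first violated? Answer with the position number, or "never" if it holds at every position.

never

locked → ○¬locked holds at every position 0..5, and those are all the positions the trace ever visits, so the invariant □(locked → ○¬locked) is never violated.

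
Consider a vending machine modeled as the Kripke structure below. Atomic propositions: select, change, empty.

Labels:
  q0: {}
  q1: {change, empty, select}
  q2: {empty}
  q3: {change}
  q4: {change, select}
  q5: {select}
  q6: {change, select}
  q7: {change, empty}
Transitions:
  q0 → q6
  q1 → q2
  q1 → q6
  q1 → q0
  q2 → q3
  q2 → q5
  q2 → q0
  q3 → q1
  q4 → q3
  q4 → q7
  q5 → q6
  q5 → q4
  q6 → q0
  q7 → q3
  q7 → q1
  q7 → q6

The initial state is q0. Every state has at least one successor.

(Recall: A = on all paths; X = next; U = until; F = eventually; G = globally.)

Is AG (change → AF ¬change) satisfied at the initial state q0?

States satisfying change → AF ¬change: {q0, q1, q2, q3, q4, q5, q6, q7}.
States satisfying AG (change → AF ¬change): {q0, q1, q2, q3, q4, q5, q6, q7}.
Every state reachable from q0 satisfies change → AF ¬change.
q0 ∈ Sat(AG (change → AF ¬change)).

Holds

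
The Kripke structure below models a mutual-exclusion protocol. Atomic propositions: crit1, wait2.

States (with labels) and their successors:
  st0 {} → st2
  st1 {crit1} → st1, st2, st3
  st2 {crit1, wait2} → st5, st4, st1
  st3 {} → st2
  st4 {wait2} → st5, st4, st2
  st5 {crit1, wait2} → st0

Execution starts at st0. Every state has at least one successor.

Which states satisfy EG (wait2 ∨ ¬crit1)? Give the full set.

{st0, st2, st3, st4, st5}

States satisfying wait2 ∨ ¬crit1: {st0, st2, st3, st4, st5}.
States satisfying EG (wait2 ∨ ¬crit1): {st0, st2, st3, st4, st5}.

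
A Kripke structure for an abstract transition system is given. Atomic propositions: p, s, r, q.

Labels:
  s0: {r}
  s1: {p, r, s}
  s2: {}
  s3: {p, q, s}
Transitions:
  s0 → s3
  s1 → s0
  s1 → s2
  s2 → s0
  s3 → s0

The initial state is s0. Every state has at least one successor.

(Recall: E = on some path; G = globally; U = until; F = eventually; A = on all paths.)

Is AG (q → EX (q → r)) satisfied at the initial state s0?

Holds

States satisfying q → EX (q → r): {s0, s1, s2, s3}.
States satisfying AG (q → EX (q → r)): {s0, s1, s2, s3}.
Every state reachable from s0 satisfies q → EX (q → r).
s0 ∈ Sat(AG (q → EX (q → r))).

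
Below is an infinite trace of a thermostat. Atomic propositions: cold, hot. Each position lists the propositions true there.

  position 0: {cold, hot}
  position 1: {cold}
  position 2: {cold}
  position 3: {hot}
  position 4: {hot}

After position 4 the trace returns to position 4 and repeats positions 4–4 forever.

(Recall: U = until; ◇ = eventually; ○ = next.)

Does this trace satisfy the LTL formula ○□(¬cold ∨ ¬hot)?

The position after 0 is 1; □(¬cold ∨ ¬hot) is true there.

Satisfied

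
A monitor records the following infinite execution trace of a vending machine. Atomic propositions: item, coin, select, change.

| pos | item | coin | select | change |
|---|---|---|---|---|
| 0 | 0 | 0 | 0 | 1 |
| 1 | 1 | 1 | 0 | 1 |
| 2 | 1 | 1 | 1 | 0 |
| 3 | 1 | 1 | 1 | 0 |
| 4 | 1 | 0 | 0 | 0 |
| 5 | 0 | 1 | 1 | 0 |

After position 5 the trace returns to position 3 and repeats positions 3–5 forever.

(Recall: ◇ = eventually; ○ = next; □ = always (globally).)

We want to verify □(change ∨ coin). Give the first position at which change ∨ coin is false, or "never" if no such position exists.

4

Check change ∨ coin at each position in order: 0 ✓, 1 ✓, 2 ✓, 3 ✓.
At position 4 the labels are {item}, so change ∨ coin is false there. This is the first violation.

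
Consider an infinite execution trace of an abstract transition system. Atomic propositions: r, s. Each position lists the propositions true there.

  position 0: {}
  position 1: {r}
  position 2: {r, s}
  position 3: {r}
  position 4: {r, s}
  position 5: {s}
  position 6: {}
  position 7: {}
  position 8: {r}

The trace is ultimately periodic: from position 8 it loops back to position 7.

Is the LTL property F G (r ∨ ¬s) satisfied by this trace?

Satisfied

G (r ∨ ¬s) holds at position 6, which is reachable from 0, so F G (r ∨ ¬s) holds.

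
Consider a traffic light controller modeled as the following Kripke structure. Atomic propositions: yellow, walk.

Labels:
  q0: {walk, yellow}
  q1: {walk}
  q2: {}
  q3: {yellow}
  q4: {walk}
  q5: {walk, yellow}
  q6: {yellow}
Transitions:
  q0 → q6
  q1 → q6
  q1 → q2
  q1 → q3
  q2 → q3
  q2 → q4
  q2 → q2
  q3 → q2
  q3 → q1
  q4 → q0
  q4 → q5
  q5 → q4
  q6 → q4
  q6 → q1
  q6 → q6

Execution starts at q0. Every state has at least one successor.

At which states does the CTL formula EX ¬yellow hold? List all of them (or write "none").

{q1, q2, q3, q5, q6}

States satisfying ¬yellow: {q1, q2, q4}.
States satisfying EX ¬yellow: {q1, q2, q3, q5, q6}.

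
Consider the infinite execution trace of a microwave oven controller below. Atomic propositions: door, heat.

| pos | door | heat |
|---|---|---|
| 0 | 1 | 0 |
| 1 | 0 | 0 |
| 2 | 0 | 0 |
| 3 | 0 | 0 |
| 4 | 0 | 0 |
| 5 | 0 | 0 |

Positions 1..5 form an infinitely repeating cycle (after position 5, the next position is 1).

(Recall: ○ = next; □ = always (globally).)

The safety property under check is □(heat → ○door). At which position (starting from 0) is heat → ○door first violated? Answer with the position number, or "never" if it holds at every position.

heat → ○door holds at every position 0..5, and those are all the positions the trace ever visits, so the invariant □(heat → ○door) is never violated.

never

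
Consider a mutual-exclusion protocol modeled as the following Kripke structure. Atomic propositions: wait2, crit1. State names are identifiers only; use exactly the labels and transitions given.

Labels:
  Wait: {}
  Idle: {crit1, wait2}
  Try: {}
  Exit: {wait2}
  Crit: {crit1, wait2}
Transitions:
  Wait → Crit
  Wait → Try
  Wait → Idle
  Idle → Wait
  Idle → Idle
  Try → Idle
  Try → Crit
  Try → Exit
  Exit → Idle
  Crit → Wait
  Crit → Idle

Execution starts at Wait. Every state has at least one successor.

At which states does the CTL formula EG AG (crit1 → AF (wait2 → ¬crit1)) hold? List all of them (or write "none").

States satisfying AG (crit1 → AF (wait2 → ¬crit1)): ∅.
States satisfying EG AG (crit1 → AF (wait2 → ¬crit1)): ∅.

none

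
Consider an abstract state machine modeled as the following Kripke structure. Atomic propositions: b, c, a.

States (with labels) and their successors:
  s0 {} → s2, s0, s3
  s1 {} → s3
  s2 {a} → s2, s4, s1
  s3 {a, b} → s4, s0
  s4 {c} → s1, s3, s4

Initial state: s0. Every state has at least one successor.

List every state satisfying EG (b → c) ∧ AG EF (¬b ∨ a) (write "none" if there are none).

States satisfying b → c: {s0, s1, s2, s4}.
States satisfying EG (b → c): {s0, s2, s4}.
States satisfying EF (¬b ∨ a): {s0, s1, s2, s3, s4}.
States satisfying AG EF (¬b ∨ a): {s0, s1, s2, s3, s4}.
States satisfying EG (b → c) ∧ AG EF (¬b ∨ a): {s0, s2, s4}.

{s0, s2, s4}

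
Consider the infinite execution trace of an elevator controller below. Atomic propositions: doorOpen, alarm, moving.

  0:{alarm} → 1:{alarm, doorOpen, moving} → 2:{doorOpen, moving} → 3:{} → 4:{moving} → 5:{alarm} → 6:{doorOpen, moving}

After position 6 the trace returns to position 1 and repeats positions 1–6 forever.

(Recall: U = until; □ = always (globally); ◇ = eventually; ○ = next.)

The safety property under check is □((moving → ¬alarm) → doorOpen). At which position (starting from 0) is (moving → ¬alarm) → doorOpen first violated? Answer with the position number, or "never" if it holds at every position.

At position 0 the labels are {alarm}, so (moving → ¬alarm) → doorOpen is false there. This is the first violation.

0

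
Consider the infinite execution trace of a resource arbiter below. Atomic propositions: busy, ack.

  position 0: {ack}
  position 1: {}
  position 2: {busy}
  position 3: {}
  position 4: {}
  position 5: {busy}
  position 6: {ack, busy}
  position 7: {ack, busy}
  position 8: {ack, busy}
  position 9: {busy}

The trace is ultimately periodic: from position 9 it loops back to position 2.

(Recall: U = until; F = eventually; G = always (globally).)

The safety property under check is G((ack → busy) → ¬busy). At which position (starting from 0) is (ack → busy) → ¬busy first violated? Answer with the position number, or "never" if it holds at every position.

Check (ack → busy) → ¬busy at each position in order: 0 ✓, 1 ✓.
At position 2 the labels are {busy}, so (ack → busy) → ¬busy is false there. This is the first violation.

2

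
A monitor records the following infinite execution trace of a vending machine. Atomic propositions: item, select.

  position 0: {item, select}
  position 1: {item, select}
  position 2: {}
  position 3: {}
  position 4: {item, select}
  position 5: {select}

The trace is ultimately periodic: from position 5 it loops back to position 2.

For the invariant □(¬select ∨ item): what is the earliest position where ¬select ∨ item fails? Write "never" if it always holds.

5

Check ¬select ∨ item at each position in order: 0 ✓, 1 ✓, 2 ✓, 3 ✓, 4 ✓.
At position 5 the labels are {select}, so ¬select ∨ item is false there. This is the first violation.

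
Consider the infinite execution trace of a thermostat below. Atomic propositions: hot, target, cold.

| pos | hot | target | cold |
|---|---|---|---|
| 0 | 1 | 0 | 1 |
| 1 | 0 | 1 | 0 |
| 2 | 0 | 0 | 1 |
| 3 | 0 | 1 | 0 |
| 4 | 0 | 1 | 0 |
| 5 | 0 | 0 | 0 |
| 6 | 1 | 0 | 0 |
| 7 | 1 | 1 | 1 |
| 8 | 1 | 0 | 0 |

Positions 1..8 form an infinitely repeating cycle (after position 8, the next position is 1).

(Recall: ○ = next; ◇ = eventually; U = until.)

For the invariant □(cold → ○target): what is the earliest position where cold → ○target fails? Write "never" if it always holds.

7

Check cold → ○target at each position in order: 0 ✓, 1 ✓, 2 ✓, 3 ✓, 4 ✓, 5 ✓, 6 ✓.
At position 7 the labels are {cold, hot, target} and the next position 8 has {hot}, so cold → ○target is false there. This is the first violation.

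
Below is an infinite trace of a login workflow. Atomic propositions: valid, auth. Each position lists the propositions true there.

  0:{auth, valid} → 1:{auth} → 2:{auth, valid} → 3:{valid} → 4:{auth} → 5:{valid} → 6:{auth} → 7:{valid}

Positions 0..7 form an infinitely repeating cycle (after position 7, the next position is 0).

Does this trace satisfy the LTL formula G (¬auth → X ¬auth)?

Violated

¬auth → X ¬auth must hold at every position from 0 onward. It fails at position 3, so G (¬auth → X ¬auth) is false.
Positions where ¬auth holds: 3, 5, 7.
Check X ¬auth at each: 3→fails, 5→fails, 7→fails.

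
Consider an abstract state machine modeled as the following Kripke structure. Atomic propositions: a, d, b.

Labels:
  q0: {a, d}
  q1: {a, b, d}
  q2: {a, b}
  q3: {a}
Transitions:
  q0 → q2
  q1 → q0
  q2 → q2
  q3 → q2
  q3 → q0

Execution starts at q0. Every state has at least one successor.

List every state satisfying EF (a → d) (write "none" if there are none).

{q0, q1, q3}

States satisfying a → d: {q0, q1}.
States satisfying EF (a → d): {q0, q1, q3}.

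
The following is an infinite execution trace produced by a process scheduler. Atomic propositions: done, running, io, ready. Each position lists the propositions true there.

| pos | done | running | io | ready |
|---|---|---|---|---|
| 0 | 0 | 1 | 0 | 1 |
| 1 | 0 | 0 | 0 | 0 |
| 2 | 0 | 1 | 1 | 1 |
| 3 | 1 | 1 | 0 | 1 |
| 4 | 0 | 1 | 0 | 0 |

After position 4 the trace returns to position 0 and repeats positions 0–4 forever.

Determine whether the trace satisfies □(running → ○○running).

Violated

running → ○○running must hold at every position from 0 onward. It fails at position 4, so □(running → ○○running) is false.
Positions where running holds: 0, 2, 3, 4.
Check ○○running at each: 0→ok, 2→ok, 3→ok, 4→fails.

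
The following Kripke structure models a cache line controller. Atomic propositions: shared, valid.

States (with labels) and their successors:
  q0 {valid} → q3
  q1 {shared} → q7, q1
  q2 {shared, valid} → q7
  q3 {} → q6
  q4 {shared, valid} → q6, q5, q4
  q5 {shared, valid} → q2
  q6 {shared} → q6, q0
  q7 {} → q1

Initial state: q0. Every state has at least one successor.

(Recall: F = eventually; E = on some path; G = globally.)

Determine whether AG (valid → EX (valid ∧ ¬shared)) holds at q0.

Does not hold

States satisfying valid → EX (valid ∧ ¬shared): {q1, q3, q6, q7}.
States satisfying AG (valid → EX (valid ∧ ¬shared)): {q1, q7}.
q0 is reachable from q0 and violates valid → EX (valid ∧ ¬shared), so AG fails at q0.
q0 ∉ Sat(AG (valid → EX (valid ∧ ¬shared))).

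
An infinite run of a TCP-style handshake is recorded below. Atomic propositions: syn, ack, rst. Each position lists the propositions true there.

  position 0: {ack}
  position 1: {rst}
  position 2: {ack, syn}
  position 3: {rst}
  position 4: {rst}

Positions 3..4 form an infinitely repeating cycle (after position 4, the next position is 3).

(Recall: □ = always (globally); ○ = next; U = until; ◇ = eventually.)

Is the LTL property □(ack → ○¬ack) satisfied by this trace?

ack → ○¬ack holds at every position 0..4, and those are all positions ever visited, so □(ack → ○¬ack) holds.
Positions where ack holds: 0, 2.
Check ○¬ack at each: 0→ok, 2→ok.

Holds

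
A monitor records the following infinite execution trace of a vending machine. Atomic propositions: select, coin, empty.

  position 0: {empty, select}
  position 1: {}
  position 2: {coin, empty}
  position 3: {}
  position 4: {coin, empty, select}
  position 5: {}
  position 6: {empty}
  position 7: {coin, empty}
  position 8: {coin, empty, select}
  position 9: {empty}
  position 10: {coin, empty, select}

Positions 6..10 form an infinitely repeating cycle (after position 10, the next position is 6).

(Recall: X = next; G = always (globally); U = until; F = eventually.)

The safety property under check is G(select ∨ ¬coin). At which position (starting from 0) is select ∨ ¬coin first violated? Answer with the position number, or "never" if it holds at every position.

Check select ∨ ¬coin at each position in order: 0 ✓, 1 ✓.
At position 2 the labels are {coin, empty}, so select ∨ ¬coin is false there. This is the first violation.

2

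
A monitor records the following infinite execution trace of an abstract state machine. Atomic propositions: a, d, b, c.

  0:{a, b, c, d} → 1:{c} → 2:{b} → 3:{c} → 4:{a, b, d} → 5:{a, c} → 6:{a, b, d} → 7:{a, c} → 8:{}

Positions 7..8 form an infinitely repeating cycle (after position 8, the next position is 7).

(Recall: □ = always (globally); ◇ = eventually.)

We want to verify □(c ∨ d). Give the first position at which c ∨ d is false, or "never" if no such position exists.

Check c ∨ d at each position in order: 0 ✓, 1 ✓.
At position 2 the labels are {b}, so c ∨ d is false there. This is the first violation.

2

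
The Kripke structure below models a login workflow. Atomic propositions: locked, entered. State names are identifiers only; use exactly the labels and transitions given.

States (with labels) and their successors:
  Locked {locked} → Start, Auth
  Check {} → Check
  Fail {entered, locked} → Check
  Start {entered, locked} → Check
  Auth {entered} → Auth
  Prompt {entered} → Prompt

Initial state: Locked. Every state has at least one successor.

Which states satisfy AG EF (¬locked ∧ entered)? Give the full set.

States satisfying EF (¬locked ∧ entered): {Locked, Auth, Prompt}.
States satisfying AG EF (¬locked ∧ entered): {Auth, Prompt}.

{Auth, Prompt}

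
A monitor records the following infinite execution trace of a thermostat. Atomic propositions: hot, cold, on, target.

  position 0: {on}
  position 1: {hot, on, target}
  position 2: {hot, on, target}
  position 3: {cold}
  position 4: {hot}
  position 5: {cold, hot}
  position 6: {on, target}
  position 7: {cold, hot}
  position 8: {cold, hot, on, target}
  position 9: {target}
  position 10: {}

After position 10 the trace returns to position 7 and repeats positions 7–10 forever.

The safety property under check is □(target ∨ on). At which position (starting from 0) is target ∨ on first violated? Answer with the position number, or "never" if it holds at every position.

3

Check target ∨ on at each position in order: 0 ✓, 1 ✓, 2 ✓.
At position 3 the labels are {cold}, so target ∨ on is false there. This is the first violation.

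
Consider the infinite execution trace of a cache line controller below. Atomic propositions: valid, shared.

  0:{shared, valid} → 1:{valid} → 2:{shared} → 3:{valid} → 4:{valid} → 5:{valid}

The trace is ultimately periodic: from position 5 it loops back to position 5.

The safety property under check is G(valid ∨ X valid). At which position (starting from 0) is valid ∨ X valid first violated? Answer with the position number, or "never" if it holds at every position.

never

valid ∨ X valid holds at every position 0..5, and those are all the positions the trace ever visits, so the invariant G(valid ∨ X valid) is never violated.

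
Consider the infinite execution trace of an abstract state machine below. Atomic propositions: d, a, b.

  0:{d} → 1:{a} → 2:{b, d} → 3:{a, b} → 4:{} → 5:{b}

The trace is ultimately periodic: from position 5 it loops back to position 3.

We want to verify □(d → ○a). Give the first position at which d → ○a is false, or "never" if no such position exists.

d → ○a holds at every position 0..5, and those are all the positions the trace ever visits, so the invariant □(d → ○a) is never violated.

never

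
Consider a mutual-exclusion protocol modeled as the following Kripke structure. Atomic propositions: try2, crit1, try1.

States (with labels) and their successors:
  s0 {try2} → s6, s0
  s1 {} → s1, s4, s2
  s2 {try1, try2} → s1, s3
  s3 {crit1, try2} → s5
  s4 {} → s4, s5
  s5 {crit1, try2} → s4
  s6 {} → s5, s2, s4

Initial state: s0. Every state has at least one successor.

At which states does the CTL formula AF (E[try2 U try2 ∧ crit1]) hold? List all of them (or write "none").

{s2, s3, s5}

States satisfying E[try2 U try2 ∧ crit1]: {s2, s3, s5}.
States satisfying AF (E[try2 U try2 ∧ crit1]): {s2, s3, s5}.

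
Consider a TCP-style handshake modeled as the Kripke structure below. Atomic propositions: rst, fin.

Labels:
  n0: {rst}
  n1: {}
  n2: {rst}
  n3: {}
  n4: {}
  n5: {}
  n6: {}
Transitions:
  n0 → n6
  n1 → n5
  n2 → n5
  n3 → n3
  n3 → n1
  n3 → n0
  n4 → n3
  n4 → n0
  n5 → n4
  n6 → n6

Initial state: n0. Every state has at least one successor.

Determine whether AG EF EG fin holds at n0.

No

States satisfying EF EG fin: ∅.
States satisfying AG EF EG fin: ∅.
n0 is reachable from n0 and violates EF EG fin, so AG fails at n0.
n0 ∉ Sat(AG EF EG fin).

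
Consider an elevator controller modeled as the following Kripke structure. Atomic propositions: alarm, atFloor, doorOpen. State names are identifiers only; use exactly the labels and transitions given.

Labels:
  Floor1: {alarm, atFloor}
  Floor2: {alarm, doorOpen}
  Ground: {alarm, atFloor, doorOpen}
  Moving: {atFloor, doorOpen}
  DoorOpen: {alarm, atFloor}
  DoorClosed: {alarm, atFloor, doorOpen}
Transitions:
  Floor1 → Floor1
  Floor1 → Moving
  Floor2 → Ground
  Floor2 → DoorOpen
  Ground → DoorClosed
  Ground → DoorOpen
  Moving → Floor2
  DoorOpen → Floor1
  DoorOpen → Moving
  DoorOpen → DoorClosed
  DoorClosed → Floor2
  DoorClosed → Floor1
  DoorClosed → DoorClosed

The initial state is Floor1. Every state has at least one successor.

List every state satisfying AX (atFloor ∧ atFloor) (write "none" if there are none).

States satisfying atFloor ∧ atFloor: {Floor1, Ground, Moving, DoorOpen, DoorClosed}.
States satisfying AX (atFloor ∧ atFloor): {Floor1, Floor2, Ground, DoorOpen}.

{Floor1, Floor2, Ground, DoorOpen}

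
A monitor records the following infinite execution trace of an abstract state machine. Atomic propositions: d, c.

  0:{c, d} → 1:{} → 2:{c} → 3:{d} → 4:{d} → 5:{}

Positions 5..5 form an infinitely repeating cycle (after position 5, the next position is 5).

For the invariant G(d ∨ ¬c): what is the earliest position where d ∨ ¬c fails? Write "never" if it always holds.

2

Check d ∨ ¬c at each position in order: 0 ✓, 1 ✓.
At position 2 the labels are {c}, so d ∨ ¬c is false there. This is the first violation.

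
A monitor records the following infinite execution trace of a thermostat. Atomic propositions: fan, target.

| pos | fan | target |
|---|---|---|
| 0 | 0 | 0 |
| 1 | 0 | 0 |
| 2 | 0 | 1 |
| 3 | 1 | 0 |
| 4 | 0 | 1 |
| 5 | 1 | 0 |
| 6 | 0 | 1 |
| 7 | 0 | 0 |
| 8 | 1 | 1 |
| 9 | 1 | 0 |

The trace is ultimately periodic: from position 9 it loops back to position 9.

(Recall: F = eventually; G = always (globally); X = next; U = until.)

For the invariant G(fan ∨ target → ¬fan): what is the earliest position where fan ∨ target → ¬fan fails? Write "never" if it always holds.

Check fan ∨ target → ¬fan at each position in order: 0 ✓, 1 ✓, 2 ✓.
At position 3 the labels are {fan}, so fan ∨ target → ¬fan is false there. This is the first violation.

3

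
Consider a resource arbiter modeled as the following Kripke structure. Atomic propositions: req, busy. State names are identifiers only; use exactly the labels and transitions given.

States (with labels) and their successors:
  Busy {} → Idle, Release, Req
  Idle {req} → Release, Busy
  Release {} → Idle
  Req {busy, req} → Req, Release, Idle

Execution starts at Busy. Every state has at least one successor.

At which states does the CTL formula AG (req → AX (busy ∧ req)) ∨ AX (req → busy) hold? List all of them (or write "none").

{Idle}

States satisfying req → AX (busy ∧ req): {Busy, Release}.
States satisfying AG (req → AX (busy ∧ req)): ∅.
States satisfying req → busy: {Busy, Release, Req}.
States satisfying AX (req → busy): {Idle}.
States satisfying AG (req → AX (busy ∧ req)) ∨ AX (req → busy): {Idle}.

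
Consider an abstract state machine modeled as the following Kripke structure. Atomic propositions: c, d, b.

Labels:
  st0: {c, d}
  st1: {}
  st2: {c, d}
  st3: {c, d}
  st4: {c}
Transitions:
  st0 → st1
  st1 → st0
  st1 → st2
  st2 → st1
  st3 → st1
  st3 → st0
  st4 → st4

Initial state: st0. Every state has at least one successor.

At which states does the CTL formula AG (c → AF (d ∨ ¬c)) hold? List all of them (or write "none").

{st0, st1, st2, st3}

States satisfying c → AF (d ∨ ¬c): {st0, st1, st2, st3}.
States satisfying AG (c → AF (d ∨ ¬c)): {st0, st1, st2, st3}.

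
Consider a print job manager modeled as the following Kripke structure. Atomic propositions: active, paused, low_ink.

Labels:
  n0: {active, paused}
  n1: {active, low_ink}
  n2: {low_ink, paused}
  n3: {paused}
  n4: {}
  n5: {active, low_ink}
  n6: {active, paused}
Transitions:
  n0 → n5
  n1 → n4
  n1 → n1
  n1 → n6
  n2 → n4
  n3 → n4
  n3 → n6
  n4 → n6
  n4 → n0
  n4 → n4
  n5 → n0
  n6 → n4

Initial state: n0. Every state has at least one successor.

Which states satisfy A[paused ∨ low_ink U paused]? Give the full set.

States satisfying paused ∨ low_ink: {n0, n1, n2, n3, n5, n6}.
States satisfying paused: {n0, n2, n3, n6}.
States satisfying A[paused ∨ low_ink U paused]: {n0, n2, n3, n5, n6}.

{n0, n2, n3, n5, n6}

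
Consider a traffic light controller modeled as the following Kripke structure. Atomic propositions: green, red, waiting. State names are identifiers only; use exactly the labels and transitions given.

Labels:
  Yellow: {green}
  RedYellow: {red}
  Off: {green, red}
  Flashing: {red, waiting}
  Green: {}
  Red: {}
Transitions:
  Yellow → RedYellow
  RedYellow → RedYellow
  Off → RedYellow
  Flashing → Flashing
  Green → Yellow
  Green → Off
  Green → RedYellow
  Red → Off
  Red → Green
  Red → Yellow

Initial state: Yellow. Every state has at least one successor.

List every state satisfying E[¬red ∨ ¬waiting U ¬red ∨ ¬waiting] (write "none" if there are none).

States satisfying ¬red ∨ ¬waiting: {Yellow, RedYellow, Off, Green, Red}.
States satisfying E[¬red ∨ ¬waiting U ¬red ∨ ¬waiting]: {Yellow, RedYellow, Off, Green, Red}.

{Yellow, RedYellow, Off, Green, Red}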